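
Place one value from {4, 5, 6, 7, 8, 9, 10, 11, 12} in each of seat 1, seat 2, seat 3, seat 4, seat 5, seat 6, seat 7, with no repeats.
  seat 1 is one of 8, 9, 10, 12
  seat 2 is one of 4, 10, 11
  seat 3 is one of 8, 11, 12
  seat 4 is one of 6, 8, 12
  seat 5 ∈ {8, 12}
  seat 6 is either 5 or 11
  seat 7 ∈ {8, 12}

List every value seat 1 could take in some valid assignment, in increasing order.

9, 10

seat 5 and seat 7 between them cover only {8, 12} — a naked pair. Remove those values from seat 1, seat 3, seat 4.
seat 3's domain is down to {11}, so seat 3 = 11. Strike 11 from seat 2, seat 6.
seat 4 must be 6 (only option left).
seat 6's domain is down to {5}, so seat 6 = 5.
No further eliminations apply; seat 1 can still be any of 9, 10.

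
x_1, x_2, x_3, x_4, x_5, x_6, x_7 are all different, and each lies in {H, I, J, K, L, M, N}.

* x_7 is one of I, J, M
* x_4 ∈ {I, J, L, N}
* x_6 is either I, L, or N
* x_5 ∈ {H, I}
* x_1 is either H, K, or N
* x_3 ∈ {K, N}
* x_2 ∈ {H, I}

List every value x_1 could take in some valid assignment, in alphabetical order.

The 7 variables draw from only 7 values {H, I, J, K, L, M, N}, so each is used; only x_7 can be M, hence x_7 = M.
Among the 6 still-open variables, J fits only x_4 (and all 6 values in {H, I, J, K, L, N} must be used), so x_4 = J.
The 5 still-open variables draw from only 5 values {H, I, K, L, N}, so each is used; only x_6 can be L, hence x_6 = L.
The 2 variables x_2 and x_5 are confined to {H, I}, which locks those values in; drop them from x_1.
No further eliminations apply; x_1 can still be any of K, N.

K, N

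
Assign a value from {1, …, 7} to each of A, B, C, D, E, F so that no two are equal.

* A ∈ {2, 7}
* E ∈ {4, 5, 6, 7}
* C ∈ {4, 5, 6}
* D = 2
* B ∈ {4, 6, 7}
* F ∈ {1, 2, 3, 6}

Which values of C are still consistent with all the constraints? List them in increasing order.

4, 5, 6

D has just one choice, so D = 2. Remove 2 from A, F.
A must be 7 (only option left). Strike 7 from B, E.
The 3 variables B, C, E are confined to {4, 5, 6}, which locks those values in; drop them from F.
No further eliminations apply; C can still be any of 4, 5, 6.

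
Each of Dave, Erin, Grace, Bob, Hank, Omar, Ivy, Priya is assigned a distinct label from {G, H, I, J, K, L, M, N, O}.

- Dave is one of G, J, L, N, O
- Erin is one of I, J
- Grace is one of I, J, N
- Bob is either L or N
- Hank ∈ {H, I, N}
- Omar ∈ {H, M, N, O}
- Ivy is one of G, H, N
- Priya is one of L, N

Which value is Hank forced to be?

H

The 8 variables draw from only 8 values {G, H, I, J, L, M, N, O}, so each is used; only Omar can be M, hence Omar = M.
The 7 still-open variables together cover exactly {G, H, I, J, L, N, O} — 7 values for 7 variables — and O appears only in Dave's list, so Dave = O.
Among the 6 still-open variables, G fits only Ivy (and all 6 values in {G, H, I, J, L, N} must be used), so Ivy = G.
Among the 5 still-open variables, H fits only Hank (and all 5 values in {H, I, J, L, N} must be used), so Hank = H.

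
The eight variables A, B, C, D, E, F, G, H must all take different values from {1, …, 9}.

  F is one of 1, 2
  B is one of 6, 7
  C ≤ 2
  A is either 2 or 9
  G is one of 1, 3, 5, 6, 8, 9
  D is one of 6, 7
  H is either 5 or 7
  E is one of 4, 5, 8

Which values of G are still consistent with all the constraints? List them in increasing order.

B and D share exactly the 2 values {6, 7}; by pigeonhole those values go to them, so strike 6, 7 from G, H.
H must be 5 (only option left). So E, G can't be 5.
The 2 variables C and F are confined to {1, 2}, which locks those values in; drop them from A, G.
That leaves A = 9. Eliminate 9 elsewhere: G.
No further eliminations apply; G can still be any of 3, 8.

3, 8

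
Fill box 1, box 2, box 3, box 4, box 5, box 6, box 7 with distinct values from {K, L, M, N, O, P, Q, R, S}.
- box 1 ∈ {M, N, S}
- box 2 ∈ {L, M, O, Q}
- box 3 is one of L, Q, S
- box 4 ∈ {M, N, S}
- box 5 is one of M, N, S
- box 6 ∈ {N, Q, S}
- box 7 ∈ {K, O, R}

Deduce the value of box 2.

O

The 3 variables box 1, box 4, box 5 are confined to {M, N, S}, which locks those values in; drop them from box 2, box 3, box 6.
box 6 must be Q (only option left). Remove Q from box 2, box 3.
box 3 has just one choice, so box 3 = L. Eliminate L elsewhere: box 2.
So box 2 = O.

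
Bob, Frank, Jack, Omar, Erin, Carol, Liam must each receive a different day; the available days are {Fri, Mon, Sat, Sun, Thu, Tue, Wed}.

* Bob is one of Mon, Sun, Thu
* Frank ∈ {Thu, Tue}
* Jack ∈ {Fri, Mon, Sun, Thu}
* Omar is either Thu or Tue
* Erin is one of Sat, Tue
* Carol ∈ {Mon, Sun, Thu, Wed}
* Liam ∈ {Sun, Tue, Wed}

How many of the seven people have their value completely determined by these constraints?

The 7 variables together cover exactly {Fri, Mon, Sat, Sun, Thu, Tue, Wed} — 7 values for 7 variables — and Fri appears only in Jack's list, so Jack = Fri.
Among the 6 still-open variables, Sat fits only Erin (and all 6 values in {Mon, Sat, Sun, Thu, Tue, Wed} must be used), so Erin = Sat.
The 2 variables Frank and Omar are confined to {Thu, Tue}, which locks those values in; drop them from Bob, Carol, Liam.
Determined: Jack=Fri, Erin=Sat. The other people each still have more than one consistent value. That makes 2.

2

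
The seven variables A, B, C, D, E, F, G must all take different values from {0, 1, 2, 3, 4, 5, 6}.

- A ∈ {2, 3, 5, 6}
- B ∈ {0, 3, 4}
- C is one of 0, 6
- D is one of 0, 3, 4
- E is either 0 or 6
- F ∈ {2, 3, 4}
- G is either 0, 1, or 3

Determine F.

The 7 variables together cover exactly {0, 1, 2, 3, 4, 5, 6} — 7 values for 7 variables — and 1 appears only in G's list, so G = 1.
The 6 still-open variables together cover exactly {0, 2, 3, 4, 5, 6} — 6 values for 6 variables — and 5 appears only in A's list, so A = 5.
Among the 5 still-open variables, 2 fits only F (and all 5 values in {0, 2, 3, 4, 6} must be used), so F = 2.

2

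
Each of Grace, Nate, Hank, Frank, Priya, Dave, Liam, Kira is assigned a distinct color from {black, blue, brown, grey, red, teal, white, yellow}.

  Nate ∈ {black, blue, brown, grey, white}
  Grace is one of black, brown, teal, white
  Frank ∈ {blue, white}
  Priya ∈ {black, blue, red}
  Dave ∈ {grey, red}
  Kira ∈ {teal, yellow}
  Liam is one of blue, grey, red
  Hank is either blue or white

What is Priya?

black

Among the 8 variables, yellow fits only Kira (and all 8 values in {black, blue, brown, grey, red, teal, white, yellow} must be used), so Kira = yellow.
The 7 still-open variables together cover exactly {black, blue, brown, grey, red, teal, white} — 7 values for 7 variables — and teal appears only in Grace's list, so Grace = teal.
The 6 still-open variables draw from only 6 values {black, blue, brown, grey, red, white}, so each is used; only Nate can be brown, hence Nate = brown.
The 5 still-open variables together cover exactly {black, blue, grey, red, white} — 5 values for 5 variables — and black appears only in Priya's list, so Priya = black.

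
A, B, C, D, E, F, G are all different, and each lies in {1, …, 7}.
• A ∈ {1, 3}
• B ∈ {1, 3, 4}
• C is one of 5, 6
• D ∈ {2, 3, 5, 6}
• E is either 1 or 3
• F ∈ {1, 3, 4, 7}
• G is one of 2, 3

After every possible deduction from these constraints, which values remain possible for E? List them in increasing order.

1, 3

The 7 variables together cover exactly {1, 2, 3, 4, 5, 6, 7} — 7 values for 7 variables — and 7 appears only in F's list, so F = 7.
Among the 6 still-open variables, 4 fits only B (and all 6 values in {1, 2, 3, 4, 5, 6} must be used), so B = 4.
A and E share exactly the 2 values {1, 3}; by pigeonhole those values go to them, so strike 1, 3 from D, G.
G must be 2 (only option left). Eliminate 2 elsewhere: D.
No further eliminations apply; E can still be any of 1, 3.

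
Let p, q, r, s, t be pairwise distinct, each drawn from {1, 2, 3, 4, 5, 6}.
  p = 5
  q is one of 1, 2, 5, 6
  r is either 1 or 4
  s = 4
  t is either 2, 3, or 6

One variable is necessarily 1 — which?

r

p must be 5 (only option left). Remove 5 from q.
s has just one choice, so s = 4. So r can't be 4.
So 1 goes to r.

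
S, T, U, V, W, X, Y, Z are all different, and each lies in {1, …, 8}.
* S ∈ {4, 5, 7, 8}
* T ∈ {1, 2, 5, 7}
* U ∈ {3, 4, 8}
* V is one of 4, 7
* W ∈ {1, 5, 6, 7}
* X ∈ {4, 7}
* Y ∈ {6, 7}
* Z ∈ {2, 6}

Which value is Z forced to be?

Among the 8 variables, 3 fits only U (and all 8 values in {1, 2, 3, 4, 5, 6, 7, 8} must be used), so U = 3.
The 7 still-open variables draw from only 7 values {1, 2, 4, 5, 6, 7, 8}, so each is used; only S can be 8, hence S = 8.
V and X share exactly the 2 values {4, 7}; by pigeonhole those values go to them, so strike 4, 7 from T, W, Y.
Y has just one choice, so Y = 6. Eliminate 6 elsewhere: W, Z.
So Z = 2.

2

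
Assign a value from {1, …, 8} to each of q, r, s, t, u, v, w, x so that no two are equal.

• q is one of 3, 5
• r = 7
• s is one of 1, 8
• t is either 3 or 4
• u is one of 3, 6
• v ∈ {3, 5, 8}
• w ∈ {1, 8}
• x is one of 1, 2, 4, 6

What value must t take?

4

r has just one choice, so r = 7.
Among the 7 still-open variables, 2 fits only x (and all 7 values in {1, 2, 3, 4, 5, 6, 8} must be used), so x = 2.
The 6 still-open variables draw from only 6 values {1, 3, 4, 5, 6, 8}, so each is used; only t can be 4, hence t = 4.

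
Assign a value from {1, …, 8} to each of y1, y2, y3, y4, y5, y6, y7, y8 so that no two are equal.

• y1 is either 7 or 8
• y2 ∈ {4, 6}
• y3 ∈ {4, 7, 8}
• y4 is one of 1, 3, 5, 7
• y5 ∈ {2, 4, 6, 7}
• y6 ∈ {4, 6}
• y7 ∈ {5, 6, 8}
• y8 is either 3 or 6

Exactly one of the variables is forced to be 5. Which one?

Among the 8 variables, 1 fits only y4 (and all 8 values in {1, 2, 3, 4, 5, 6, 7, 8} must be used), so y4 = 1.
The 7 still-open variables draw from only 7 values {2, 3, 4, 5, 6, 7, 8}, so each is used; only y5 can be 2, hence y5 = 2.
Among the 6 still-open variables, 3 fits only y8 (and all 6 values in {3, 4, 5, 6, 7, 8} must be used), so y8 = 3.
The 5 still-open variables draw from only 5 values {4, 5, 6, 7, 8}, so each is used; only y7 can be 5, hence y7 = 5.

y7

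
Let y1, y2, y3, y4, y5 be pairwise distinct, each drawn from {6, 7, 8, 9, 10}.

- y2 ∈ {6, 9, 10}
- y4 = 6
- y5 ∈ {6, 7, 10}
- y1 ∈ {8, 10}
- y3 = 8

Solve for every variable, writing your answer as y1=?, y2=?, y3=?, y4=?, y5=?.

y1=10, y2=9, y3=8, y4=6, y5=7

y3 has just one choice, so y3 = 8. So y1 can't be 8.
That leaves y4 = 6. Strike 6 from y2, y5.
y1 must be 10 (only option left). Remove 10 from y2, y5.
That leaves y2 = 9.
y5 has just one choice, so y5 = 7.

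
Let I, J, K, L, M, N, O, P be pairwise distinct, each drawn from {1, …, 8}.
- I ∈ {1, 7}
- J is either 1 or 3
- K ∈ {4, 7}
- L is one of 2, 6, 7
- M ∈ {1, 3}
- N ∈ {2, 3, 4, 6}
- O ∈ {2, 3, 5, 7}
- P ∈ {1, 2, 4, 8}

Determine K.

The 8 variables together cover exactly {1, 2, 3, 4, 5, 6, 7, 8} — 8 values for 8 variables — and 5 appears only in O's list, so O = 5.
Among the 7 still-open variables, 8 fits only P (and all 7 values in {1, 2, 3, 4, 6, 7, 8} must be used), so P = 8.
J and M between them cover only {1, 3} — a naked pair. Remove those values from I, N.
I must be 7 (only option left). Strike 7 from K, L.
So K = 4.

4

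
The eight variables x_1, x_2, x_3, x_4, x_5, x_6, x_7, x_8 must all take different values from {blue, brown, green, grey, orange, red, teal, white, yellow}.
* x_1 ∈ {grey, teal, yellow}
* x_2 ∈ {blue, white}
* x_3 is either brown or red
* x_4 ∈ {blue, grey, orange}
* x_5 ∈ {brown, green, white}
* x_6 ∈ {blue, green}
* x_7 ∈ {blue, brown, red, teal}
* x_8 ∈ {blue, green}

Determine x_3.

The 2 variables x_6 and x_8 are confined to {blue, green}, which locks those values in; drop them from x_2, x_4, x_5, x_7.
x_2 must be white (only option left). Remove white from x_5.
That leaves x_5 = brown. So x_3, x_7 can't be brown.
So x_3 = red.

red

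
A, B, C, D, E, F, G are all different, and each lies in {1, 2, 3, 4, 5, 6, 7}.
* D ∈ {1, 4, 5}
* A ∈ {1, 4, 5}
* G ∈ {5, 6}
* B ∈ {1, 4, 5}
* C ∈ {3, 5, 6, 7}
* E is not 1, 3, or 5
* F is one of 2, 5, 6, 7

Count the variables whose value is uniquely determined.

Among the 7 variables, 3 fits only C (and all 7 values in {1, 2, 3, 4, 5, 6, 7} must be used), so C = 3.
A, B, D between them cover only {1, 4, 5} — a naked triple. Remove those values from E, F, G.
G must be 6 (only option left). Eliminate 6 elsewhere: E, F.
Determined: C=3, G=6. The other variables each still have more than one consistent value. That makes 2.

2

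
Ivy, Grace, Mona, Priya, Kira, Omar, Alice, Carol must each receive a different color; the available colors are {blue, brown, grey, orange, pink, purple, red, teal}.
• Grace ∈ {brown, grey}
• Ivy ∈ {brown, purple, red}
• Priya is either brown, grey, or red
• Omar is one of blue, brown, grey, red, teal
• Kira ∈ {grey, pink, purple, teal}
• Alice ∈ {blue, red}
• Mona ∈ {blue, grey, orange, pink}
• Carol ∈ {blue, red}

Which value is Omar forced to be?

teal

The 8 variables draw from only 8 values {blue, brown, grey, orange, pink, purple, red, teal}, so each is used; only Mona can be orange, hence Mona = orange.
The 7 still-open variables together cover exactly {blue, brown, grey, pink, purple, red, teal} — 7 values for 7 variables — and pink appears only in Kira's list, so Kira = pink.
Among the 6 still-open variables, purple fits only Ivy (and all 6 values in {blue, brown, grey, purple, red, teal} must be used), so Ivy = purple.
Among the 5 still-open variables, teal fits only Omar (and all 5 values in {blue, brown, grey, red, teal} must be used), so Omar = teal.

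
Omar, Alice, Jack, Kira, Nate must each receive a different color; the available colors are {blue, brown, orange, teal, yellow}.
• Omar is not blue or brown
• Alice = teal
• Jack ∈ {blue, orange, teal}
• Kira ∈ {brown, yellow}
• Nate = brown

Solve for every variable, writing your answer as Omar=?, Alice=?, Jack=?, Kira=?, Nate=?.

Omar=orange, Alice=teal, Jack=blue, Kira=yellow, Nate=brown

Alice must be teal (only option left). Eliminate teal elsewhere: Omar, Jack.
Nate has just one choice, so Nate = brown. Remove brown from Kira.
Kira has just one choice, so Kira = yellow. Remove yellow from Omar.
Omar has just one choice, so Omar = orange. Remove orange from Jack.
Jack has just one choice, so Jack = blue.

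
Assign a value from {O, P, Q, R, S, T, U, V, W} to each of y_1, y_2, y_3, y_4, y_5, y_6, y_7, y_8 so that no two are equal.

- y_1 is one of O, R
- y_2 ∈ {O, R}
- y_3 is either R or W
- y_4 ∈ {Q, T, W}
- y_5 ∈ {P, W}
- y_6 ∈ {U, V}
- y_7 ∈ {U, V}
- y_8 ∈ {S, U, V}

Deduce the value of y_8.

y_1 and y_2 share exactly the 2 values {O, R}; by pigeonhole those values go to them, so strike O, R from y_3.
y_3 must be W (only option left). Strike W from y_4, y_5.
y_5 has just one choice, so y_5 = P.
y_6 and y_7 share exactly the 2 values {U, V}; by pigeonhole those values go to them, so strike U, V from y_8.
So y_8 = S.

S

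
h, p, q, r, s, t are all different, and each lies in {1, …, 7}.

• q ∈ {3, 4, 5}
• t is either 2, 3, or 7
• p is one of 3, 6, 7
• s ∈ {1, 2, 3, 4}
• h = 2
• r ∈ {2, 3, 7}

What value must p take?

h's domain is down to {2}, so h = 2. Remove 2 from r, s, t.
r and t between them cover only {3, 7} — a naked pair. Remove those values from p, q, s.
So p = 6.

6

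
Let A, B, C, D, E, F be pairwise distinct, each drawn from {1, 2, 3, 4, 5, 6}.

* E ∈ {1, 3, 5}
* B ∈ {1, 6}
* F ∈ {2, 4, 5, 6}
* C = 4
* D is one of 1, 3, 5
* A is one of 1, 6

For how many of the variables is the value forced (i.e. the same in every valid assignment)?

2

C has just one choice, so C = 4. Remove 4 from F.
The 5 still-open variables together cover exactly {1, 2, 3, 5, 6} — 5 values for 5 variables — and 2 appears only in F's list, so F = 2.
The 2 variables A and B are confined to {1, 6}, which locks those values in; drop them from D, E.
Determined: C=4, F=2. The other variables each still have more than one consistent value. That makes 2.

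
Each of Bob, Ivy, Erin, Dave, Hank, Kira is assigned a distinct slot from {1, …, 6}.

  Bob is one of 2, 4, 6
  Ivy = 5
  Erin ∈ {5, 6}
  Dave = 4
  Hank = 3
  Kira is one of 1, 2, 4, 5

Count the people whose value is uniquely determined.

6

Ivy has just one choice, so Ivy = 5. Eliminate 5 elsewhere: Erin, Kira.
Erin's domain is down to {6}, so Erin = 6. Strike 6 from Bob.
Dave must be 4 (only option left). Remove 4 from Bob, Kira.
Hank's domain is down to {3}, so Hank = 3.
Bob must be 2 (only option left). Remove 2 from Kira.
That leaves Kira = 1.
Every person is fixed: Bob=2, Ivy=5, Erin=6, Dave=4, Hank=3, Kira=1. That makes 6.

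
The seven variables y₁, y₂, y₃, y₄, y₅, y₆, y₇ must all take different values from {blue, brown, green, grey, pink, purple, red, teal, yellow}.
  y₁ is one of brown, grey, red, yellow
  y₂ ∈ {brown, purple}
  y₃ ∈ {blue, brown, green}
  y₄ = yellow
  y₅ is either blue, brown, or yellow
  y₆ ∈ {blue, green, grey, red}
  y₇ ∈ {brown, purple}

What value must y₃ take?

green

y₄'s domain is down to {yellow}, so y₄ = yellow. So y₁, y₅ can't be yellow.
y₂ and y₇ share exactly the 2 values {brown, purple}; by pigeonhole those values go to them, so strike brown, purple from y₁, y₃, y₅.
That leaves y₅ = blue. Strike blue from y₃, y₆.
So y₃ = green.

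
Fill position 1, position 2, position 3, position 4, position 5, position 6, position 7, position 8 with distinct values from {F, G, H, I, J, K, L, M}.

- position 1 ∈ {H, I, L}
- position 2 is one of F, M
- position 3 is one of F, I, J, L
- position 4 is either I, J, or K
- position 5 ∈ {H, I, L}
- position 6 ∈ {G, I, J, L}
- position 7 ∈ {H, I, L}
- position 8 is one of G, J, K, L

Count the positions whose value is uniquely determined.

The 8 variables together cover exactly {F, G, H, I, J, K, L, M} — 8 values for 8 variables — and M appears only in position 2's list, so position 2 = M.
The 7 still-open variables draw from only 7 values {F, G, H, I, J, K, L}, so each is used; only position 3 can be F, hence position 3 = F.
The 3 variables position 1, position 5, position 7 are confined to {H, I, L}, which locks those values in; drop them from position 4, position 6, position 8.
Determined: position 2=M, position 3=F. The other positions each still have more than one consistent value. That makes 2.

2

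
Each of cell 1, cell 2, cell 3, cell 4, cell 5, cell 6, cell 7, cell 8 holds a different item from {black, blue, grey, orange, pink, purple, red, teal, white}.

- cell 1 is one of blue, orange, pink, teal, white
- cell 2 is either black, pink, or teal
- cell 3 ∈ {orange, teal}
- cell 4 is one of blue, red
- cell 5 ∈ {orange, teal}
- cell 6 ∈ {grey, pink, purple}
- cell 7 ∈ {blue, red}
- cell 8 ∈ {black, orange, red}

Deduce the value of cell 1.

cell 3 and cell 5 share exactly the 2 values {orange, teal}; by pigeonhole those values go to them, so strike orange, teal from cell 1, cell 2, cell 8.
cell 4 and cell 7 between them cover only {blue, red} — a naked pair. Remove those values from cell 1, cell 8.
That leaves cell 8 = black. Remove black from cell 2.
cell 2's domain is down to {pink}, so cell 2 = pink. Eliminate pink elsewhere: cell 1, cell 6.
So cell 1 = white.

white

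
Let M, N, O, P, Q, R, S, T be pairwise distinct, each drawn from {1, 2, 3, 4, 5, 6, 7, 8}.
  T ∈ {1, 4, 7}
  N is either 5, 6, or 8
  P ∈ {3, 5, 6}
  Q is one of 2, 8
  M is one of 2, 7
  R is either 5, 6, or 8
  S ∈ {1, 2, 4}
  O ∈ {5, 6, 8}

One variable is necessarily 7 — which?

M

The 8 variables together cover exactly {1, 2, 3, 4, 5, 6, 7, 8} — 8 values for 8 variables — and 3 appears only in P's list, so P = 3.
N, O, R between them cover only {5, 6, 8} — a naked triple. Remove those values from Q.
That leaves Q = 2. Remove 2 from M, S.
So 7 goes to M.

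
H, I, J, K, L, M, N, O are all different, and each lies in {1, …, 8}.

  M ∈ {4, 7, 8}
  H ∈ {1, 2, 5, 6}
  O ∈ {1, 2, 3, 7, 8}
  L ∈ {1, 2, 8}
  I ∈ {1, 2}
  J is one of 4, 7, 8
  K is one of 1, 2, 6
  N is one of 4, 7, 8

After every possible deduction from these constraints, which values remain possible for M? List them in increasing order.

The 8 variables together cover exactly {1, 2, 3, 4, 5, 6, 7, 8} — 8 values for 8 variables — and 3 appears only in O's list, so O = 3.
Among the 7 still-open variables, 5 fits only H (and all 7 values in {1, 2, 4, 5, 6, 7, 8} must be used), so H = 5.
Among the 6 still-open variables, 6 fits only K (and all 6 values in {1, 2, 4, 6, 7, 8} must be used), so K = 6.
J, M, N between them cover only {4, 7, 8} — a naked triple. Remove those values from L.
No further eliminations apply; M can still be any of 4, 7, 8.

4, 7, 8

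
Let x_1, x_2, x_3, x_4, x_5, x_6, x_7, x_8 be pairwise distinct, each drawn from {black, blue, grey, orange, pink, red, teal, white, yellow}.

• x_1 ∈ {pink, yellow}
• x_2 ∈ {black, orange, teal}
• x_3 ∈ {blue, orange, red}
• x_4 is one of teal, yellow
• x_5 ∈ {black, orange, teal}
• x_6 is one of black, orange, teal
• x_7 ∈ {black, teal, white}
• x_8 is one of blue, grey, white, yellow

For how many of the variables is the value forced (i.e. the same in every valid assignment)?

3

x_2, x_5, x_6 between them cover only {black, orange, teal} — a naked triple. Remove those values from x_3, x_4, x_7.
x_4 has just one choice, so x_4 = yellow. Eliminate yellow elsewhere: x_1, x_8.
x_7 has just one choice, so x_7 = white. Eliminate white elsewhere: x_8.
x_1's domain is down to {pink}, so x_1 = pink.
Determined: x_1=pink, x_4=yellow, x_7=white. The other variables each still have more than one consistent value. That makes 3.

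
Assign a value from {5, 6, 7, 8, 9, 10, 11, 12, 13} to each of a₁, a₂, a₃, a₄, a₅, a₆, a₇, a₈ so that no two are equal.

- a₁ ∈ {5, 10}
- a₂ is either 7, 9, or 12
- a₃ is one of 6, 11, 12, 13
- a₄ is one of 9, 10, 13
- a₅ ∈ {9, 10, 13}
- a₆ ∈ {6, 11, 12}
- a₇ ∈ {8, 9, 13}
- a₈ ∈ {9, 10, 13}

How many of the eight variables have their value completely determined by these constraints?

2

a₄, a₅, a₈ share exactly the 3 values {9, 10, 13}; by pigeonhole those values go to them, so strike 9, 10, 13 from a₁, a₂, a₃, a₇.
a₁ has just one choice, so a₁ = 5.
a₇'s domain is down to {8}, so a₇ = 8.
Determined: a₁=5, a₇=8. The other variables each still have more than one consistent value. That makes 2.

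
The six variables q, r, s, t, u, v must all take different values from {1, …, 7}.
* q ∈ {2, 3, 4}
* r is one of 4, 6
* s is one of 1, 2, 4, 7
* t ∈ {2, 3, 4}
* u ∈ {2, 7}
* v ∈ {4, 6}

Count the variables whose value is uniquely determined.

2

The 6 variables draw from only 6 values {1, 2, 3, 4, 6, 7}, so each is used; only s can be 1, hence s = 1.
The 5 still-open variables together cover exactly {2, 3, 4, 6, 7} — 5 values for 5 variables — and 7 appears only in u's list, so u = 7.
The 2 variables r and v are confined to {4, 6}, which locks those values in; drop them from q, t.
Determined: s=1, u=7. The other variables each still have more than one consistent value. That makes 2.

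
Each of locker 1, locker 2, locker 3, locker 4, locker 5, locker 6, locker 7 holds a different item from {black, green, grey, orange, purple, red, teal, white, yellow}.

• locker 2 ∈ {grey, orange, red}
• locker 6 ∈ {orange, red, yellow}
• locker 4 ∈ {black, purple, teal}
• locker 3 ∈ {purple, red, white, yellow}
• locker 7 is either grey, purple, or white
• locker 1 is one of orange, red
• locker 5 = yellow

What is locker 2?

grey

locker 5 has just one choice, so locker 5 = yellow. Eliminate yellow elsewhere: locker 3, locker 6.
The 2 variables locker 1 and locker 6 are confined to {orange, red}, which locks those values in; drop them from locker 2, locker 3.
So locker 2 = grey.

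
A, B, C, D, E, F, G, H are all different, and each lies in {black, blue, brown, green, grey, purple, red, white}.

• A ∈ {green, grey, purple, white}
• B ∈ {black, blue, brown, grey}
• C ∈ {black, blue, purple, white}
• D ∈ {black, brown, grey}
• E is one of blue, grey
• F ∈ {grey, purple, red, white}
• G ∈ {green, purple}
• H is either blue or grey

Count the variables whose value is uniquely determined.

1

Among the 8 variables, red fits only F (and all 8 values in {black, blue, brown, green, grey, purple, red, white} must be used), so F = red.
The 2 variables E and H are confined to {blue, grey}, which locks those values in; drop them from A, B, C, D.
B and D share exactly the 2 values {black, brown}; by pigeonhole those values go to them, so strike black, brown from C.
Determined: F=red. The other variables each still have more than one consistent value. That makes 1.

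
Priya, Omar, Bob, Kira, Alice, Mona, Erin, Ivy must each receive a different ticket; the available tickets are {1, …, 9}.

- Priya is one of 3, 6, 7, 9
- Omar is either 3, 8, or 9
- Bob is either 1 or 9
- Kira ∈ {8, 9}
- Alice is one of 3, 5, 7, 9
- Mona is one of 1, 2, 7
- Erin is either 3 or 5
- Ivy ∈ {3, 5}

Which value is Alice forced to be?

Among the 8 variables, 2 fits only Mona (and all 8 values in {1, 2, 3, 5, 6, 7, 8, 9} must be used), so Mona = 2.
Among the 7 still-open variables, 1 fits only Bob (and all 7 values in {1, 3, 5, 6, 7, 8, 9} must be used), so Bob = 1.
Among the 6 still-open variables, 6 fits only Priya (and all 6 values in {3, 5, 6, 7, 8, 9} must be used), so Priya = 6.
Among the 5 still-open variables, 7 fits only Alice (and all 5 values in {3, 5, 7, 8, 9} must be used), so Alice = 7.

7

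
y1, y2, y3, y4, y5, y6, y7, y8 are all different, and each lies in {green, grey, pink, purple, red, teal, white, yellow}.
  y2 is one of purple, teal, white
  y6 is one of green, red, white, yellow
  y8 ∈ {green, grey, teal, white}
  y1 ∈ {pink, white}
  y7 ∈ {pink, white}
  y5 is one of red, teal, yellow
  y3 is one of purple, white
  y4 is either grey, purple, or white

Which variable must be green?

y8

y1 and y7 between them cover only {pink, white} — a naked pair. Remove those values from y2, y3, y4, y6, y8.
That leaves y3 = purple. So y2, y4 can't be purple.
y4's domain is down to {grey}, so y4 = grey. So y8 can't be grey.
y2 must be teal (only option left). So y5, y8 can't be teal.
So green goes to y8.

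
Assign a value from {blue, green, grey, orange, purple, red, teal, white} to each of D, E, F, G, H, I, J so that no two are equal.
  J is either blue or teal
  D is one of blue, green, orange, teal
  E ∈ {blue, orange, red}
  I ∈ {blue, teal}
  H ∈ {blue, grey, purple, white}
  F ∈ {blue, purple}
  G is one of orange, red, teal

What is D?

I and J between them cover only {blue, teal} — a naked pair. Remove those values from D, E, F, G, H.
F's domain is down to {purple}, so F = purple. Eliminate purple elsewhere: H.
The 2 variables E and G are confined to {orange, red}, which locks those values in; drop them from D.
So D = green.

green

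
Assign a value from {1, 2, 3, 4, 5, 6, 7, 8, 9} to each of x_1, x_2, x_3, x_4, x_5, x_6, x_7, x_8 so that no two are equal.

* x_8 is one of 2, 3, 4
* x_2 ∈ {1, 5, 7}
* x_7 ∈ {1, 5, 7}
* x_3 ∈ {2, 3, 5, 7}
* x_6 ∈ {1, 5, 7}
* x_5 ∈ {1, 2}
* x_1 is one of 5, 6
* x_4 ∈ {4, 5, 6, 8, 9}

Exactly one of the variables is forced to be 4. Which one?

x_8

x_2, x_6, x_7 share exactly the 3 values {1, 5, 7}; by pigeonhole those values go to them, so strike 1, 5, 7 from x_1, x_3, x_4, x_5.
x_1 has just one choice, so x_1 = 6. Eliminate 6 elsewhere: x_4.
x_5 must be 2 (only option left). Eliminate 2 elsewhere: x_3, x_8.
x_3 has just one choice, so x_3 = 3. So x_8 can't be 3.
So 4 goes to x_8.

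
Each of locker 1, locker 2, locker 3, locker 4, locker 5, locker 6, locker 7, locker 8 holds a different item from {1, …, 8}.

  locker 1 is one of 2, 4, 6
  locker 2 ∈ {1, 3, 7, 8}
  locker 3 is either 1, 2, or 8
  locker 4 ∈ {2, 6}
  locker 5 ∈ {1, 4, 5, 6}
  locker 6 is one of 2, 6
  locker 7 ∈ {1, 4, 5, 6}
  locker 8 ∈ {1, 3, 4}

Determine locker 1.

4

The 8 variables draw from only 8 values {1, 2, 3, 4, 5, 6, 7, 8}, so each is used; only locker 2 can be 7, hence locker 2 = 7.
The 7 still-open variables draw from only 7 values {1, 2, 3, 4, 5, 6, 8}, so each is used; only locker 8 can be 3, hence locker 8 = 3.
Among the 6 still-open variables, 8 fits only locker 3 (and all 6 values in {1, 2, 4, 5, 6, 8} must be used), so locker 3 = 8.
locker 4 and locker 6 share exactly the 2 values {2, 6}; by pigeonhole those values go to them, so strike 2, 6 from locker 1, locker 5, locker 7.
So locker 1 = 4.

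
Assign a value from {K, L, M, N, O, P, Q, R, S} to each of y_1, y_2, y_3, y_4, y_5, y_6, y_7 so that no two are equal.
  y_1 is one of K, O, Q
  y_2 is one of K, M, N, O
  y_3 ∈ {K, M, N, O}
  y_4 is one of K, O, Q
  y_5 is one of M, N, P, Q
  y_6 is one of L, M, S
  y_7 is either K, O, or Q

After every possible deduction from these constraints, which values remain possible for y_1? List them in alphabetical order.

K, O, Q

The 3 variables y_1, y_4, y_7 are confined to {K, O, Q}, which locks those values in; drop them from y_2, y_3, y_5.
y_2 and y_3 share exactly the 2 values {M, N}; by pigeonhole those values go to them, so strike M, N from y_5, y_6.
That leaves y_5 = P.
No further eliminations apply; y_1 can still be any of K, O, Q.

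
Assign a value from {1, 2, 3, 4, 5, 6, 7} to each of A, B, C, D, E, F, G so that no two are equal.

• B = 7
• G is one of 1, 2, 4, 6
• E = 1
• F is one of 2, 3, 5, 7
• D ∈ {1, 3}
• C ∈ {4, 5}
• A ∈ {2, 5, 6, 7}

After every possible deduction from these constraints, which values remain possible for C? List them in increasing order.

B's domain is down to {7}, so B = 7. So A, F can't be 7.
That leaves E = 1. Eliminate 1 elsewhere: D, G.
D must be 3 (only option left). So F can't be 3.
No further eliminations apply; C can still be any of 4, 5.

4, 5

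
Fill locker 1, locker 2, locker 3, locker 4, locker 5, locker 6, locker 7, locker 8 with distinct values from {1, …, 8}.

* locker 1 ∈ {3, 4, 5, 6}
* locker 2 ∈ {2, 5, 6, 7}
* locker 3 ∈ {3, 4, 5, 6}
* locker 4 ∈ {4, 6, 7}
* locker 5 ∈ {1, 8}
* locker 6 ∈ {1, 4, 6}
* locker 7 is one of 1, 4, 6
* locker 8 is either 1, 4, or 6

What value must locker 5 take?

The 8 variables together cover exactly {1, 2, 3, 4, 5, 6, 7, 8} — 8 values for 8 variables — and 2 appears only in locker 2's list, so locker 2 = 2.
Among the 7 still-open variables, 7 fits only locker 4 (and all 7 values in {1, 3, 4, 5, 6, 7, 8} must be used), so locker 4 = 7.
Among the 6 still-open variables, 8 fits only locker 5 (and all 6 values in {1, 3, 4, 5, 6, 8} must be used), so locker 5 = 8.

8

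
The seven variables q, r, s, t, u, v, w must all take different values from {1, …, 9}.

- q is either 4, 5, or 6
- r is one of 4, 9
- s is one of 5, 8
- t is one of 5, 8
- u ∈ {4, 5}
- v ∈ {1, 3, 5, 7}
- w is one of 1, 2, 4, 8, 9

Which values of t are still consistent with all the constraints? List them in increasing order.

The 2 variables s and t are confined to {5, 8}, which locks those values in; drop them from q, u, v, w.
u must be 4 (only option left). Remove 4 from q, r, w.
q has just one choice, so q = 6.
That leaves r = 9. Remove 9 from w.
No further eliminations apply; t can still be any of 5, 8.

5, 8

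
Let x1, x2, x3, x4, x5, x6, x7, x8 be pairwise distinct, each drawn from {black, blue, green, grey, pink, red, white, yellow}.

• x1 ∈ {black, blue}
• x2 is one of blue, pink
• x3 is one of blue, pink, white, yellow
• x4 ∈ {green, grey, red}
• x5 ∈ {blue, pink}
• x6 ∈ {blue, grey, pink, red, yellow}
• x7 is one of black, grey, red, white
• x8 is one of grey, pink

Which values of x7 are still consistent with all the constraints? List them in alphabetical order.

red, white

The 8 variables draw from only 8 values {black, blue, green, grey, pink, red, white, yellow}, so each is used; only x4 can be green, hence x4 = green.
x2 and x5 between them cover only {blue, pink} — a naked pair. Remove those values from x1, x3, x6, x8.
x1's domain is down to {black}, so x1 = black. So x7 can't be black.
x8's domain is down to {grey}, so x8 = grey. Eliminate grey elsewhere: x6, x7.
No further eliminations apply; x7 can still be any of red, white.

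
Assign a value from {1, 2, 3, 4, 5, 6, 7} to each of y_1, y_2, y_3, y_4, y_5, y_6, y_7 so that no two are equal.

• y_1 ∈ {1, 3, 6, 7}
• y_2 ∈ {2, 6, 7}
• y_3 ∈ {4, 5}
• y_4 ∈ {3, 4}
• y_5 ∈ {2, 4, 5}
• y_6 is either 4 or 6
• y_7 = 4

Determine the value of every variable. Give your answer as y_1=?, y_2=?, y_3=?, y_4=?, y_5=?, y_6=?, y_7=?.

y_7 has just one choice, so y_7 = 4. So y_3, y_4, y_5, y_6 can't be 4.
y_3 must be 5 (only option left). Eliminate 5 elsewhere: y_5.
y_4 must be 3 (only option left). Remove 3 from y_1.
y_5 has just one choice, so y_5 = 2. Eliminate 2 elsewhere: y_2.
y_6's domain is down to {6}, so y_6 = 6. So y_1, y_2 can't be 6.
y_2 has just one choice, so y_2 = 7. Strike 7 from y_1.
y_1 must be 1 (only option left).

y_1=1, y_2=7, y_3=5, y_4=3, y_5=2, y_6=6, y_7=4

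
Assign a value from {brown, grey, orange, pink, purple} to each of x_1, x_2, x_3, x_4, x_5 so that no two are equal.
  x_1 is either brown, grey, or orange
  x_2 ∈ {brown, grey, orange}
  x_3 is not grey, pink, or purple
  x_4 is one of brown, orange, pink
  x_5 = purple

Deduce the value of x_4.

pink

x_5 must be purple (only option left).
The 4 still-open variables draw from only 4 values {brown, grey, orange, pink}, so each is used; only x_4 can be pink, hence x_4 = pink.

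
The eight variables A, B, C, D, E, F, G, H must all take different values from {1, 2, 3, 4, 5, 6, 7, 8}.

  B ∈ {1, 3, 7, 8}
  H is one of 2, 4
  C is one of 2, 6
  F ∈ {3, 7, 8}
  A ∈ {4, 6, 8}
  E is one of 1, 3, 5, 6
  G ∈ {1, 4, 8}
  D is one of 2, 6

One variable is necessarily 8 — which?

A

The 8 variables draw from only 8 values {1, 2, 3, 4, 5, 6, 7, 8}, so each is used; only E can be 5, hence E = 5.
C and D share exactly the 2 values {2, 6}; by pigeonhole those values go to them, so strike 2, 6 from A, H.
H's domain is down to {4}, so H = 4. Eliminate 4 elsewhere: A, G.
So 8 goes to A.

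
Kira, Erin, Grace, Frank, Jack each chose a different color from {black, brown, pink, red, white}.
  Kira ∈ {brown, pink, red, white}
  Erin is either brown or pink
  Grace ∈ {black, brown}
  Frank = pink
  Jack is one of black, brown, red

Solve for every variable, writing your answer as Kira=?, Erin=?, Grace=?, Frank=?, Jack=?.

Kira=white, Erin=brown, Grace=black, Frank=pink, Jack=red

Frank's domain is down to {pink}, so Frank = pink. So Kira, Erin can't be pink.
Erin has just one choice, so Erin = brown. So Kira, Grace, Jack can't be brown.
Grace must be black (only option left). Eliminate black elsewhere: Jack.
That leaves Jack = red. So Kira can't be red.
Kira has just one choice, so Kira = white.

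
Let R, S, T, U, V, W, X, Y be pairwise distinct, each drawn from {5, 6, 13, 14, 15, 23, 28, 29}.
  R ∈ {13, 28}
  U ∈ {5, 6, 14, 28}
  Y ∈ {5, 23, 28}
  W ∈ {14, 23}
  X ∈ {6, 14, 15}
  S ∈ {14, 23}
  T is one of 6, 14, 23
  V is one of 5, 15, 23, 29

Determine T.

Among the 8 variables, 13 fits only R (and all 8 values in {5, 6, 13, 14, 15, 23, 28, 29} must be used), so R = 13.
Among the 7 still-open variables, 29 fits only V (and all 7 values in {5, 6, 14, 15, 23, 28, 29} must be used), so V = 29.
Among the 6 still-open variables, 15 fits only X (and all 6 values in {5, 6, 14, 15, 23, 28} must be used), so X = 15.
S and W share exactly the 2 values {14, 23}; by pigeonhole those values go to them, so strike 14, 23 from T, U, Y.
So T = 6.

6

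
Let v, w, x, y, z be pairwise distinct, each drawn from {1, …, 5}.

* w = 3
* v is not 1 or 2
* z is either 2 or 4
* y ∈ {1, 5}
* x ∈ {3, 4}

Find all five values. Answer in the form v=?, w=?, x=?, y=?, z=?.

v=5, w=3, x=4, y=1, z=2

w must be 3 (only option left). Strike 3 from v, x.
x must be 4 (only option left). Eliminate 4 elsewhere: v, z.
z has just one choice, so z = 2.
v's domain is down to {5}, so v = 5. Eliminate 5 elsewhere: y.
That leaves y = 1.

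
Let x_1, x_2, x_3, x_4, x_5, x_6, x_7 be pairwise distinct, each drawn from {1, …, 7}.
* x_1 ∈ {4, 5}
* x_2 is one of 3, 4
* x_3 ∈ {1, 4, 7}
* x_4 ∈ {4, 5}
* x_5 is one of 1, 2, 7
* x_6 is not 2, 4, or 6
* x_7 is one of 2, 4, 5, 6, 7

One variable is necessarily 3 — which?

x_2

The 7 variables draw from only 7 values {1, 2, 3, 4, 5, 6, 7}, so each is used; only x_7 can be 6, hence x_7 = 6.
The 6 still-open variables together cover exactly {1, 2, 3, 4, 5, 7} — 6 values for 6 variables — and 2 appears only in x_5's list, so x_5 = 2.
x_1 and x_4 share exactly the 2 values {4, 5}; by pigeonhole those values go to them, so strike 4, 5 from x_2, x_3, x_6.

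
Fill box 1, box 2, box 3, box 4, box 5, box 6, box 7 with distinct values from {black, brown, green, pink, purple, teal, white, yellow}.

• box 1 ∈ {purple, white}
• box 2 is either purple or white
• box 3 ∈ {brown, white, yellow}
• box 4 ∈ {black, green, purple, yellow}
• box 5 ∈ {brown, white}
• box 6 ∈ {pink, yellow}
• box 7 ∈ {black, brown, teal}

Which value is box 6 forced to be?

box 1 and box 2 between them cover only {purple, white} — a naked pair. Remove those values from box 3, box 4, box 5.
That leaves box 5 = brown. Remove brown from box 3, box 7.
box 3's domain is down to {yellow}, so box 3 = yellow. Eliminate yellow elsewhere: box 4, box 6.
So box 6 = pink.

pink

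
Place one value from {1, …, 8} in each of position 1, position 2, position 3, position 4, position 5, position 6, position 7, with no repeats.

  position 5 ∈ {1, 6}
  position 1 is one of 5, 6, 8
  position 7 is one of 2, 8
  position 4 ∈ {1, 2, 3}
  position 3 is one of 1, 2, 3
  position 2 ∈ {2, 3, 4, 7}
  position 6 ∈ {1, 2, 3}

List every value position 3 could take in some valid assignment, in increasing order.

1, 2, 3

position 3, position 4, position 6 between them cover only {1, 2, 3} — a naked triple. Remove those values from position 2, position 5, position 7.
position 5 has just one choice, so position 5 = 6. Remove 6 from position 1.
position 7 has just one choice, so position 7 = 8. Strike 8 from position 1.
position 1's domain is down to {5}, so position 1 = 5.
No further eliminations apply; position 3 can still be any of 1, 2, 3.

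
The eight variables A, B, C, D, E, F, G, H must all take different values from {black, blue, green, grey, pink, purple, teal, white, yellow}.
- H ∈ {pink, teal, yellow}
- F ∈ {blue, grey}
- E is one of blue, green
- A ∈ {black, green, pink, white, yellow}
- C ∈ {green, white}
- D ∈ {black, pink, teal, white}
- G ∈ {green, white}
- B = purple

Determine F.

B has just one choice, so B = purple.
The 2 variables C and G are confined to {green, white}, which locks those values in; drop them from A, D, E.
E must be blue (only option left). Strike blue from F.
So F = grey.

grey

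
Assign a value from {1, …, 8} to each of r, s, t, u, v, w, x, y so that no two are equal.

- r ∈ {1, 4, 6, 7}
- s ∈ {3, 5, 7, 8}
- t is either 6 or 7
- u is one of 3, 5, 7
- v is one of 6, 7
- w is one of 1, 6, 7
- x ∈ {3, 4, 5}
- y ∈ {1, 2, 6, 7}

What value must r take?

Among the 8 variables, 2 fits only y (and all 8 values in {1, 2, 3, 4, 5, 6, 7, 8} must be used), so y = 2.
Among the 7 still-open variables, 8 fits only s (and all 7 values in {1, 3, 4, 5, 6, 7, 8} must be used), so s = 8.
t and v share exactly the 2 values {6, 7}; by pigeonhole those values go to them, so strike 6, 7 from r, u, w.
w has just one choice, so w = 1. Remove 1 from r.
So r = 4.

4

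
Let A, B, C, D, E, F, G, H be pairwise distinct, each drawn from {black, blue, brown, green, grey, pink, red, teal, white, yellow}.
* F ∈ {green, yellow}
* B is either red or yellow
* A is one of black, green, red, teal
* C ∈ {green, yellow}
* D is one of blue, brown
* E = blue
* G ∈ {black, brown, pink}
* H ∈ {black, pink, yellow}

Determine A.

teal

E's domain is down to {blue}, so E = blue. Eliminate blue elsewhere: D.
D's domain is down to {brown}, so D = brown. So G can't be brown.
Among the 6 still-open variables, teal fits only A (and all 6 values in {black, green, pink, red, teal, yellow} must be used), so A = teal.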